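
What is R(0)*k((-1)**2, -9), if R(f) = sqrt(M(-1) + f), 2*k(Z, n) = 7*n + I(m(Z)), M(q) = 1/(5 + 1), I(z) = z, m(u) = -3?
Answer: -11*sqrt(6)/2 ≈ -13.472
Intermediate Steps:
M(q) = 1/6
k(Z, n) = -3/2 + 7*n/2 (k(Z, n) = (7*n - 3)/2 = (-3 + 7*n)/2 = -3/2 + 7*n/2)
R(f) = sqrt(1/6 + f)
R(0)*k((-1)**2, -9) = (sqrt(6 + 36*0)/6)*(-3/2 + (7/2)*(-9)) = (sqrt(6 + 0)/6)*(-3/2 - 63/2) = (sqrt(6)/6)*(-33) = -11*sqrt(6)/2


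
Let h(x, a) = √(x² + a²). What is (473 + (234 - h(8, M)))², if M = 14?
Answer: 500109 - 2828*√65 ≈ 4.7731e+5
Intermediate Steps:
h(x, a) = √(a² + x²)
(473 + (234 - h(8, M)))² = (473 + (234 - √(14² + 8²)))² = (473 + (234 - √(196 + 64)))² = (473 + (234 - √260))² = (473 + (234 - 2*√65))² = (707 - 2*√65)²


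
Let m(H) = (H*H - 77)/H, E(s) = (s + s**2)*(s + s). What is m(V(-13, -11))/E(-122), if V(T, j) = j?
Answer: 1/900482 ≈ 1.1105e-6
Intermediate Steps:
E(s) = 2*s*(s + s**2) (E(s) = (s + s**2)*(2*s) = 2*s*(s + s**2))
m(H) = (-77 + H**2)/H (m(H) = (H**2 - 77)/H = (-77 + H**2)/H)
m(V(-13, -11))/E(-122) = (-11 - 77/(-11))/((2*(-122)**2*(1 - 122))) = (-11 - 77*(-1/11))/((2*14884*(-121))) = (-11 + 7)/(-3601928) = -4*(-1/3601928) = 1/900482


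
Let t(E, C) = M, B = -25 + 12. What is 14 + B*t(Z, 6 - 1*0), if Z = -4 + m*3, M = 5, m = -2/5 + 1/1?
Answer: -51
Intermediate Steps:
m = ⅗ (m = -2*⅕ + 1*1 = -⅖ + 1 = ⅗ ≈ 0.60000)
B = -13
Z = -11/5 (Z = -4 + (⅗)*3 = -4 + 9/5 = -11/5 ≈ -2.2000)
t(E, C) = 5
14 + B*t(Z, 6 - 1*0) = 14 - 13*5 = 14 - 65 = -51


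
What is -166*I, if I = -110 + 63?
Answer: 7802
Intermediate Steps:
I = -47
-166*I = -166*(-47) = 7802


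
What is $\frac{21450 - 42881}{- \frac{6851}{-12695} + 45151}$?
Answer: $- \frac{272066545}{573198796} \approx -0.47465$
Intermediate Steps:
$\frac{21450 - 42881}{- \frac{6851}{-12695} + 45151} = - \frac{21431}{\left(-6851\right) \left(- \frac{1}{12695}\right) + 45151} = - \frac{21431}{\frac{6851}{12695} + 45151} = - \frac{21431}{\frac{573198796}{12695}} = \left(-21431\right) \frac{12695}{573198796} = - \frac{272066545}{573198796}$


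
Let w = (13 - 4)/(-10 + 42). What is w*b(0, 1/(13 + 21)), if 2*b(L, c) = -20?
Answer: -45/16 ≈ -2.8125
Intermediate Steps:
b(L, c) = -10 (b(L, c) = (½)*(-20) = -10)
w = 9/32 ≈ 0.28125
w*b(0, 1/(13 + 21)) = (9/32)*(-10) = -45/16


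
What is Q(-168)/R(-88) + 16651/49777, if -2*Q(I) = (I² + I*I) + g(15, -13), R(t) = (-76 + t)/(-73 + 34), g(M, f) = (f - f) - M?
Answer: -109548090671/16326856 ≈ -6709.7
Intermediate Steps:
g(M, f) = -M (g(M, f) = 0 - M = -M)
R(t) = 76/39 - t/39 (R(t) = (-76 + t)/(-39) = (-76 + t)*(-1/39) = 76/39 - t/39)
Q(I) = 15/2 - I² (Q(I) = -((I² + I*I) - 1*15)/2 = -((I² + I²) - 15)/2 = -(2*I² - 15)/2 = -(-15 + 2*I²)/2 = 15/2 - I²)
Q(-168)/R(-88) + 16651/49777 = (15/2 - 1*(-168)²)/(76/39 - 1/39*(-88)) + 16651/49777 = (15/2 - 1*28224)/(76/39 + 88/39) + 16651*(1/49777) = (15/2 - 28224)/(164/39) + 16651/49777 = -56433/2*39/164 + 16651/49777 = -2200887/328 + 16651/49777 = -109548090671/16326856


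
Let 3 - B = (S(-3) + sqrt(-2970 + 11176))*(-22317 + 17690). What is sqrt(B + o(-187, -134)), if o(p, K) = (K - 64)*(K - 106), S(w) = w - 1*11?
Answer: sqrt(-17255 + 4627*sqrt(8206)) ≈ 633.95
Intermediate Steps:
S(w) = -11 + w (S(w) = w - 11 = -11 + w)
o(p, K) = (-106 + K)*(-64 + K) (o(p, K) = (-64 + K)*(-106 + K) = (-106 + K)*(-64 + K))
B = -64775 + 4627*sqrt(8206) (B = 3 - ((-11 - 3) + sqrt(-2970 + 11176))*(-22317 + 17690) = 3 - (-14 + sqrt(8206))*(-4627) = 3 - (64778 - 4627*sqrt(8206)) = 3 + (-64778 + 4627*sqrt(8206)) = -64775 + 4627*sqrt(8206) ≈ 3.5437e+5)
sqrt(B + o(-187, -134)) = sqrt((-64775 + 4627*sqrt(8206)) + (6784 + (-134)**2 - 170*(-134))) = sqrt((-64775 + 4627*sqrt(8206)) + (6784 + 17956 + 22780)) = sqrt((-64775 + 4627*sqrt(8206)) + 47520) = sqrt(-17255 + 4627*sqrt(8206))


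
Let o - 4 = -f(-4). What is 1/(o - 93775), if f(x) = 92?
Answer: -1/93863 ≈ -1.0654e-5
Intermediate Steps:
o = -88 (o = 4 - 1*92 = 4 - 92 = -88)
1/(o - 93775) = 1/(-88 - 93775) = 1/(-93863) = -1/93863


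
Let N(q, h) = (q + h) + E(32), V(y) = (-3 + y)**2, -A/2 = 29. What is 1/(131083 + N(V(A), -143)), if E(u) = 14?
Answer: 1/134675 ≈ 7.4253e-6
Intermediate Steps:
A = -58 (A = -2*29 = -58)
N(q, h) = 14 + h + q (N(q, h) = (q + h) + 14 = (h + q) + 14 = 14 + h + q)
1/(131083 + N(V(A), -143)) = 1/(131083 + (14 - 143 + (-3 - 58)**2)) = 1/(131083 + (14 - 143 + (-61)**2)) = 1/(131083 + (14 - 143 + 3721)) = 1/(131083 + 3592) = 1/134675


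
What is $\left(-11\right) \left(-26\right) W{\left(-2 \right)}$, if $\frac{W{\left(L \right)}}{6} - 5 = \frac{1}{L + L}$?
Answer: $8151$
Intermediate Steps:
$W{\left(L \right)} = 30 + \frac{3}{L}$ ($W{\left(L \right)} = 30 + \frac{6}{L + L} = 30 + \frac{6}{2 L} = 30 + 6 \frac{1}{2 L} = 30 + \frac{3}{L}$)
$\left(-11\right) \left(-26\right) W{\left(-2 \right)} = \left(-11\right) \left(-26\right) \left(30 + \frac{3}{-2}\right) = 286 \left(30 + 3 \left(- \frac{1}{2}\right)\right) = 286 \left(30 - \frac{3}{2}\right) = 286 \cdot \frac{57}{2} = 8151$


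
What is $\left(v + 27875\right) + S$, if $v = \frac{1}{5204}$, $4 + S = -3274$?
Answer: $\frac{128002789}{5204} \approx 24597.0$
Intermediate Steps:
$S = -3278$ ($S = -4 - 3274 = -3278$)
$v = \frac{1}{5204} \approx 0.00019216$
$\left(v + 27875\right) + S = \left(\frac{1}{5204} + 27875\right) - 3278 = \frac{145061501}{5204} - 3278 = \frac{128002789}{5204}$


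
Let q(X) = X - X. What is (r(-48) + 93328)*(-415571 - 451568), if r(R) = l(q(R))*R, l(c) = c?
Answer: -80928348592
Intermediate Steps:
q(X) = 0
r(R) = 0 (r(R) = 0*R = 0)
(r(-48) + 93328)*(-415571 - 451568) = (0 + 93328)*(-415571 - 451568) = 93328*(-867139) = -80928348592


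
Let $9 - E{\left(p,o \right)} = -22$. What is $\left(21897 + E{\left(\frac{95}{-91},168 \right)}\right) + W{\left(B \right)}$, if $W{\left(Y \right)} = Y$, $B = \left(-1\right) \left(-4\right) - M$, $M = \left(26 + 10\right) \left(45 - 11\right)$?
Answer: $20708$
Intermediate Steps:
$E{\left(p,o \right)} = 31$ ($E{\left(p,o \right)} = 9 - -22 = 9 + 22 = 31$)
$M = 1224$ ($M = 36 \cdot 34 = 1224$)
$B = -1220$ ($B = \left(-1\right) \left(-4\right) - 1224 = 4 - 1224 = -1220$)
$\left(21897 + E{\left(\frac{95}{-91},168 \right)}\right) + W{\left(B \right)} = \left(21897 + 31\right) - 1220 = 21928 - 1220 = 20708$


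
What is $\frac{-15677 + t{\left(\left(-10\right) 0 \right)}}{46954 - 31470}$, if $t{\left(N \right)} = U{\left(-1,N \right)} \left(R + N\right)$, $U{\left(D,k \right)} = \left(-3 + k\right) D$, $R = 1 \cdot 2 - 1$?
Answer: $- \frac{7837}{7742} \approx -1.0123$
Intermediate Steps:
$R = 1$ ($R = 2 - 1 = 1$)
$U{\left(D,k \right)} = D \left(-3 + k\right)$
$t{\left(N \right)} = \left(1 + N\right) \left(3 - N\right)$ ($t{\left(N \right)} = - (-3 + N) \left(1 + N\right) = \left(3 - N\right) \left(1 + N\right) = \left(1 + N\right) \left(3 - N\right)$)
$\frac{-15677 + t{\left(\left(-10\right) 0 \right)}}{46954 - 31470} = \frac{-15677 - \left(1 - 0\right) \left(-3 - 0\right)}{46954 - 31470} = \frac{-15677 - \left(1 + 0\right) \left(-3 + 0\right)}{15484} = \left(-15677 - 1 \left(-3\right)\right) \frac{1}{15484} = \left(-15677 + 3\right) \frac{1}{15484} = \left(-15674\right) \frac{1}{15484} = - \frac{7837}{7742}$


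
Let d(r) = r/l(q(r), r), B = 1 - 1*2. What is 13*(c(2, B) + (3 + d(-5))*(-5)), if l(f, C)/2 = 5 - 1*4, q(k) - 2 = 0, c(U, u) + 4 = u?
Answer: -195/2 ≈ -97.500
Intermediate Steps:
B = -1 (B = 1 - 2 = -1)
c(U, u) = -4 + u
q(k) = 2 (q(k) = 2 + 0 = 2)
l(f, C) = 2 (l(f, C) = 2*(5 - 1*4) = 2*(5 - 4) = 2*1 = 2)
d(r) = r/2
13*(c(2, B) + (3 + d(-5))*(-5)) = 13*((-4 - 1) + (3 + (½)*(-5))*(-5)) = 13*(-5 + (3 - 5/2)*(-5)) = 13*(-5 + (½)*(-5)) = 13*(-5 - 5/2) = 13*(-15/2) = -195/2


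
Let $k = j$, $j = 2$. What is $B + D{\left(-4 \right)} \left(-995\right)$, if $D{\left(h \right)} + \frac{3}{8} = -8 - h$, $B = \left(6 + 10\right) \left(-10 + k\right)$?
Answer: $\frac{33801}{8} \approx 4225.1$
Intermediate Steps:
$k = 2$
$B = -128$ ($B = \left(6 + 10\right) \left(-10 + 2\right) = 16 \left(-8\right) = -128$)
$D{\left(h \right)} = - \frac{67}{8} - h$ ($D{\left(h \right)} = - \frac{3}{8} - \left(8 + h\right) = - \frac{67}{8} - h$)
$B + D{\left(-4 \right)} \left(-995\right) = -128 + \left(- \frac{67}{8} - -4\right) \left(-995\right) = -128 + \left(- \frac{67}{8} + 4\right) \left(-995\right) = -128 - - \frac{34825}{8} = -128 + \frac{34825}{8} = \frac{33801}{8}$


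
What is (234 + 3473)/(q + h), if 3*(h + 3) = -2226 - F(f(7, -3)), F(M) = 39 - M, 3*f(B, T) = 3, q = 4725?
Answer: 1011/1082 ≈ 0.93438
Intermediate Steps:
f(B, T) = 1 (f(B, T) = (1/3)*3 = 1)
h = -2273/3 (h = -3 + (-2226 - (39 - 1*1))/3 = -3 + (-2226 - (39 - 1))/3 = -3 + (-2226 - 1*38)/3 = -3 + (-2226 - 38)/3 = -3 + (1/3)*(-2264) = -3 - 2264/3 = -2273/3 ≈ -757.67)
(234 + 3473)/(q + h) = (234 + 3473)/(4725 - 2273/3) = 3707/(11902/3) = 3707*(3/11902) = 1011/1082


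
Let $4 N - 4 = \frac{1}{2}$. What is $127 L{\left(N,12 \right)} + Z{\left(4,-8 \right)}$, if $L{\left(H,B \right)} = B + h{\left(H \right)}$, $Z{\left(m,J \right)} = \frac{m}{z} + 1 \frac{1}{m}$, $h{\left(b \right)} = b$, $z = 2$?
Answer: $\frac{13353}{8} \approx 1669.1$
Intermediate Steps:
$N = \frac{9}{8}$ ($N = 1 + \frac{1}{4 \cdot 2} = 1 + \frac{1}{4} \cdot \frac{1}{2} = 1 + \frac{1}{8} = \frac{9}{8} \approx 1.125$)
$Z{\left(m,J \right)} = \frac{1}{m} + \frac{m}{2}$ ($Z{\left(m,J \right)} = \frac{m}{2} + 1 \frac{1}{m} = m \frac{1}{2} + \frac{1}{m} = \frac{m}{2} + \frac{1}{m} = \frac{1}{m} + \frac{m}{2}$)
$L{\left(H,B \right)} = B + H$
$127 L{\left(N,12 \right)} + Z{\left(4,-8 \right)} = 127 \left(12 + \frac{9}{8}\right) + \left(\frac{1}{4} + \frac{1}{2} \cdot 4\right) = 127 \cdot \frac{105}{8} + \left(\frac{1}{4} + 2\right) = \frac{13335}{8} + \frac{9}{4} = \frac{13353}{8}$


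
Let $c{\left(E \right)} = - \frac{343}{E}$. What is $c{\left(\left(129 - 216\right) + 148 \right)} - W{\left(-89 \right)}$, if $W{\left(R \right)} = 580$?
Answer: $- \frac{35723}{61} \approx -585.62$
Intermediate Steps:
$c{\left(\left(129 - 216\right) + 148 \right)} - W{\left(-89 \right)} = - \frac{343}{\left(129 - 216\right) + 148} - 580 = - \frac{343}{-87 + 148} - 580 = - \frac{343}{61} - 580 = - \frac{35723}{61}$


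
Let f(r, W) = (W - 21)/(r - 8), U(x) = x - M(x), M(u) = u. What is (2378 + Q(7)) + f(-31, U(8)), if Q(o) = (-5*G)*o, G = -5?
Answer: 33196/13 ≈ 2553.5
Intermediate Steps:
U(x) = 0 (U(x) = x - x = 0)
f(r, W) = (-21 + W)/(-8 + r)
Q(o) = 25*o (Q(o) = (-5*(-5))*o = 25*o)
(2378 + Q(7)) + f(-31, U(8)) = (2378 + 25*7) + (-21 + 0)/(-8 - 31) = (2378 + 175) - 21/(-39) = 2553 - 1/39*(-21) = 2553 + 7/13 = 33196/13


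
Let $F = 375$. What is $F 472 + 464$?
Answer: $177464$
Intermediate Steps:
$F 472 + 464 = 375 \cdot 472 + 464 = 177000 + 464 = 177464$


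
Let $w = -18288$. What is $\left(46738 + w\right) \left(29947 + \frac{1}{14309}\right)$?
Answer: $\frac{12191155702800}{14309} \approx 8.5199 \cdot 10^{8}$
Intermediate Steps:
$\left(46738 + w\right) \left(29947 + \frac{1}{14309}\right) = \left(46738 - 18288\right) \left(29947 + \frac{1}{14309}\right) = 28450 \left(29947 + \frac{1}{14309}\right) = 28450 \cdot \frac{428511624}{14309} = \frac{12191155702800}{14309}$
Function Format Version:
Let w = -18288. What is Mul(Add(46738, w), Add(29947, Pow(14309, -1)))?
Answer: Rational(12191155702800, 14309) ≈ 8.5199e+8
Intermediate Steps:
Mul(Add(46738, w), Add(29947, Pow(14309, -1))) = Mul(Add(46738, -18288), Add(29947, Pow(14309, -1))) = Mul(28450, Add(29947, Rational(1, 14309))) = Mul(28450, Rational(428511624, 14309)) = Rational(12191155702800, 14309)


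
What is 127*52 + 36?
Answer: 6640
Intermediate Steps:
127*52 + 36 = 6604 + 36 = 6640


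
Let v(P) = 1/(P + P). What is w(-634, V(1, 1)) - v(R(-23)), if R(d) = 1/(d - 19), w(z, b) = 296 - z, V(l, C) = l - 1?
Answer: 951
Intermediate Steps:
V(l, C) = -1 + l
R(d) = 1/(-19 + d)
v(P) = 1/(2*P)
w(-634, V(1, 1)) - v(R(-23)) = (296 - 1*(-634)) - 1/(2*(1/(-19 - 23))) = (296 + 634) - 1/(2*(1/(-42))) = 930 - 1/(2*(-1/42)) = 930 - (-42)/2 = 930 - 1*(-21) = 930 + 21 = 951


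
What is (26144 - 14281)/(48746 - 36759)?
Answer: 11863/11987 ≈ 0.98966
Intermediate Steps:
(26144 - 14281)/(48746 - 36759) = 11863/11987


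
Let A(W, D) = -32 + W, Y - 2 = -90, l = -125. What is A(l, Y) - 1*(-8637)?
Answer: 8480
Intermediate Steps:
Y = -88 (Y = 2 - 90 = -88)
A(l, Y) - 1*(-8637) = (-32 - 125) - 1*(-8637) = -157 + 8637 = 8480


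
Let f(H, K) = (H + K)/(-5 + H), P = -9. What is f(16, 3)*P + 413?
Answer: 4372/11 ≈ 397.45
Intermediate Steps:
f(H, K) = (H + K)/(-5 + H)
f(16, 3)*P + 413 = ((16 + 3)/(-5 + 16))*(-9) + 413 = (19/11)*(-9) + 413 = -171/11 + 413 = 4372/11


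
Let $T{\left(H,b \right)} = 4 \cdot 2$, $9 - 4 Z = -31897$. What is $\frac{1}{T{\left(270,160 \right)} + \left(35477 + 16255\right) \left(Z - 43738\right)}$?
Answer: $- \frac{1}{1850013910} \approx -5.4054 \cdot 10^{-10}$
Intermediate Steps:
$Z = \frac{15953}{2}$ ($Z = \frac{9}{4} - - \frac{31897}{4} = \frac{9}{4} + \frac{31897}{4} = \frac{15953}{2} \approx 7976.5$)
$T{\left(H,b \right)} = 8$
$\frac{1}{T{\left(270,160 \right)} + \left(35477 + 16255\right) \left(Z - 43738\right)} = \frac{1}{8 + \left(35477 + 16255\right) \left(\frac{15953}{2} - 43738\right)} = \frac{1}{8 + 51732 \left(- \frac{71523}{2}\right)} = \frac{1}{8 - 1850013918} = \frac{1}{-1850013910} = - \frac{1}{1850013910}$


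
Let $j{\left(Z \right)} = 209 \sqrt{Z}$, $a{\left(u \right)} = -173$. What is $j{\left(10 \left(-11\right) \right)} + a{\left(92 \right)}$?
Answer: $-173 + 209 i \sqrt{110} \approx -173.0 + 2192.0 i$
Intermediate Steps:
$j{\left(10 \left(-11\right) \right)} + a{\left(92 \right)} = 209 \sqrt{10 \left(-11\right)} - 173 = 209 \sqrt{-110} - 173 = 209 i \sqrt{110} - 173 = -173 + 209 i \sqrt{110}$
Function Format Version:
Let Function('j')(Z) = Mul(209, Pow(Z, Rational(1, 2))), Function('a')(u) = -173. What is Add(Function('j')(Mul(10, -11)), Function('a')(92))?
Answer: Add(-173, Mul(209, I, Pow(110, Rational(1, 2)))) ≈ Add(-173.00, Mul(2192.0, I))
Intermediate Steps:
Add(Function('j')(Mul(10, -11)), Function('a')(92)) = Add(Mul(209, Pow(Mul(10, -11), Rational(1, 2))), -173) = Add(Mul(209, Pow(-110, Rational(1, 2))), -173) = Add(Mul(209, Mul(I, Pow(110, Rational(1, 2)))), -173) = Add(Mul(209, I, Pow(110, Rational(1, 2))), -173) = Add(-173, Mul(209, I, Pow(110, Rational(1, 2))))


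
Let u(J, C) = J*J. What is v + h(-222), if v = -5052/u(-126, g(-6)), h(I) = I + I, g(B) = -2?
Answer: -587833/1323 ≈ -444.32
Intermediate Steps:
u(J, C) = J²
h(I) = 2*I
v = -421/1323 (v = -5052/((-126)²) = -5052/15876 = -5052*1/15876 = -421/1323 ≈ -0.31822)
v + h(-222) = -421/1323 + 2*(-222) = -421/1323 - 444 = -587833/1323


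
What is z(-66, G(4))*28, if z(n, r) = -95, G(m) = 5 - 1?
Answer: -2660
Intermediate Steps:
G(m) = 4
z(-66, G(4))*28 = -95*28 = -2660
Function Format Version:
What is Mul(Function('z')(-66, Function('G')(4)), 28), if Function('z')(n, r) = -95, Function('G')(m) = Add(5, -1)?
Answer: -2660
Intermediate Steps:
Function('G')(m) = 4
Mul(Function('z')(-66, Function('G')(4)), 28) = Mul(-95, 28) = -2660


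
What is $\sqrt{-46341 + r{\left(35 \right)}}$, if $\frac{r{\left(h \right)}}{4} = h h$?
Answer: $i \sqrt{41441} \approx 203.57 i$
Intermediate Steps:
$r{\left(h \right)} = 4 h^{2}$ ($r{\left(h \right)} = 4 h h = 4 h^{2}$)
$\sqrt{-46341 + r{\left(35 \right)}} = \sqrt{-46341 + 4 \cdot 35^{2}} = \sqrt{-46341 + 4 \cdot 1225} = \sqrt{-46341 + 4900} = \sqrt{-41441} = i \sqrt{41441}$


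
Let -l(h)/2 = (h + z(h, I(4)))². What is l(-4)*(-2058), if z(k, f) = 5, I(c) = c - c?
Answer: 4116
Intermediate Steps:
I(c) = 0
l(h) = -2*(5 + h)² (l(h) = -2*(h + 5)² = -2*(5 + h)²)
l(-4)*(-2058) = -2*(5 - 4)²*(-2058) = -2*1²*(-2058) = -2*1*(-2058) = -2*(-2058) = 4116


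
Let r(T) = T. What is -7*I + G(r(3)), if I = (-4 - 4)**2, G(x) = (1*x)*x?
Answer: -439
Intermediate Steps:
G(x) = x**2 (G(x) = x*x = x**2)
I = 64 (I = (-8)**2 = 64)
-7*I + G(r(3)) = -7*64 + 3**2 = -448 + 9 = -439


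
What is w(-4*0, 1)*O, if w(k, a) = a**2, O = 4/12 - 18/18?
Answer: -2/3 ≈ -0.66667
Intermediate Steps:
O = -2/3 (O = 4*(1/12) - 18*1/18 = 1/3 - 1 = -2/3 ≈ -0.66667)
w(-4*0, 1)*O = 1**2*(-2/3) = 1*(-2/3) = -2/3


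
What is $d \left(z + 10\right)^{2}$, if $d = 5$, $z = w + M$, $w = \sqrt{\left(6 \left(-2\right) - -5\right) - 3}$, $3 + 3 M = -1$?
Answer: $\frac{2930}{9} + \frac{260 i \sqrt{10}}{3} \approx 325.56 + 274.06 i$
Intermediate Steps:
$M = - \frac{4}{3}$ ($M = -1 + \frac{1}{3} \left(-1\right) = -1 - \frac{1}{3} = - \frac{4}{3} \approx -1.3333$)
$w = i \sqrt{10}$ ($w = \sqrt{\left(-12 + 5\right) - 3} = \sqrt{-7 - 3} = \sqrt{-10} = i \sqrt{10} \approx 3.1623 i$)
$z = - \frac{4}{3} + i \sqrt{10}$ ($z = i \sqrt{10} - \frac{4}{3} = - \frac{4}{3} + i \sqrt{10} \approx -1.3333 + 3.1623 i$)
$d \left(z + 10\right)^{2} = 5 \left(\left(- \frac{4}{3} + i \sqrt{10}\right) + 10\right)^{2} = 5 \left(\frac{26}{3} + i \sqrt{10}\right)^{2}$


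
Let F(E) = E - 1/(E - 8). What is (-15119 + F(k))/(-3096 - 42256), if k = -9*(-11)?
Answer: 1366821/4127032 ≈ 0.33119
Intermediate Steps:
k = 99
F(E) = E - 1/(-8 + E)
(-15119 + F(k))/(-3096 - 42256) = (-15119 + (-1 + 99² - 8*99)/(-8 + 99))/(-3096 - 42256) = (-15119 + (-1 + 9801 - 792)/91)/(-45352) = (-15119 + (1/91)*9008)*(-1/45352) = (-15119 + 9008/91)*(-1/45352) = -1366821/91*(-1/45352) = 1366821/4127032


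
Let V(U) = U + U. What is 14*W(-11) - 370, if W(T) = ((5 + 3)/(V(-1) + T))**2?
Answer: -61634/169 ≈ -364.70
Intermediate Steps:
V(U) = 2*U
W(T) = 64/(-2 + T)**2 (W(T) = ((5 + 3)/(2*(-1) + T))**2 = (8/(-2 + T))**2 = 64/(-2 + T)**2)
14*W(-11) - 370 = 14*(64/(-2 - 11)**2) - 370 = 14*(64/(-13)**2) - 370 = 14*(64*(1/169)) - 370 = 14*(64/169) - 370 = 896/169 - 370 = -61634/169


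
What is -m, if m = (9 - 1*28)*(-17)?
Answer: -323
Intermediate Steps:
m = 323 (m = (9 - 28)*(-17) = -19*(-17) = 323)
-m = -1*323 = -323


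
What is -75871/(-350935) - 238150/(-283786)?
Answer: 52553148928/49795219955 ≈ 1.0554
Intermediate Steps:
-75871/(-350935) - 238150/(-283786) = -75871*(-1/350935) - 238150*(-1/283786) = 75871/350935 + 119075/141893 = 52553148928/49795219955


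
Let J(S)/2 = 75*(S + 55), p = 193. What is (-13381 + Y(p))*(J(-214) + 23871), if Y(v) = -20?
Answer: -281421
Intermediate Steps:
J(S) = 8250 + 150*S (J(S) = 2*(75*(S + 55)) = 2*(75*(55 + S)) = 2*(4125 + 75*S) = 8250 + 150*S)
(-13381 + Y(p))*(J(-214) + 23871) = (-13381 - 20)*((8250 + 150*(-214)) + 23871) = -13401*((8250 - 32100) + 23871) = -13401*(-23850 + 23871) = -13401*21 = -281421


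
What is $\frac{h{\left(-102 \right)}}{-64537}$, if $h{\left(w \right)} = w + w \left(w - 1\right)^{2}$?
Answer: $\frac{1082220}{64537} \approx 16.769$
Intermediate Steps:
$h{\left(w \right)} = w + w \left(-1 + w\right)^{2}$
$\frac{h{\left(-102 \right)}}{-64537} = \frac{\left(-102\right) \left(1 + \left(-1 - 102\right)^{2}\right)}{-64537} = - 102 \left(1 + \left(-103\right)^{2}\right) \left(- \frac{1}{64537}\right) = - 102 \left(1 + 10609\right) \left(- \frac{1}{64537}\right) = \left(-102\right) 10610 \left(- \frac{1}{64537}\right) = \left(-1082220\right) \left(- \frac{1}{64537}\right) = \frac{1082220}{64537}$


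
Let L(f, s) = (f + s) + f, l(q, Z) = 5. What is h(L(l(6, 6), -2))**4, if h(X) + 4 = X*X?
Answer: 12960000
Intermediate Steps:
L(f, s) = s + 2*f
h(X) = -4 + X**2 (h(X) = -4 + X*X = -4 + X**2)
h(L(l(6, 6), -2))**4 = (-4 + (-2 + 2*5)**2)**4 = (-4 + (-2 + 10)**2)**4 = (-4 + 8**2)**4 = (-4 + 64)**4 = 60**4 = 12960000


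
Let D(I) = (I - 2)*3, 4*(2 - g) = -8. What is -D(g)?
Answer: -6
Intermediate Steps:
g = 4 (g = 2 - ¼*(-8) = 2 + 2 = 4)
D(I) = -6 + 3*I (D(I) = (-2 + I)*3 = -6 + 3*I)
-D(g) = -(-6 + 3*4) = -(-6 + 12) = -1*6 = -6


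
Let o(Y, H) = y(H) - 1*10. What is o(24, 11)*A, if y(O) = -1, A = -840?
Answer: 9240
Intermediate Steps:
o(Y, H) = -11 (o(Y, H) = -1 - 1*10 = -1 - 10 = -11)
o(24, 11)*A = -11*(-840) = 9240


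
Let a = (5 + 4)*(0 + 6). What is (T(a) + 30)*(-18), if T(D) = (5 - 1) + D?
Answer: -1584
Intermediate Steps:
a = 54 (a = 9*6 = 54)
T(D) = 4 + D
(T(a) + 30)*(-18) = ((4 + 54) + 30)*(-18) = (58 + 30)*(-18) = 88*(-18) = -1584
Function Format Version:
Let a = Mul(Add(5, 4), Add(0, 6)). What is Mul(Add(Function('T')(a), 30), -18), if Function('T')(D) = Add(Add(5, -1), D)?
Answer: -1584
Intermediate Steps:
a = 54 (a = Mul(9, 6) = 54)
Function('T')(D) = Add(4, D)
Mul(Add(Function('T')(a), 30), -18) = Mul(Add(Add(4, 54), 30), -18) = Mul(Add(58, 30), -18) = Mul(88, -18) = -1584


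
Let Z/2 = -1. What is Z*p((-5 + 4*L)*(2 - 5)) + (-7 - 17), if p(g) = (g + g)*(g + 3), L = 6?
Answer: -12336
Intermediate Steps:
Z = -2 (Z = 2*(-1) = -2)
p(g) = 2*g*(3 + g) (p(g) = (2*g)*(3 + g) = 2*g*(3 + g))
Z*p((-5 + 4*L)*(2 - 5)) + (-7 - 17) = -4*(-5 + 4*6)*(2 - 5)*(3 + (-5 + 4*6)*(2 - 5)) + (-7 - 17) = -4*(-5 + 24)*(-3)*(3 + (-5 + 24)*(-3)) - 24 = -4*19*(-3)*(3 + 19*(-3)) - 24 = -4*(-57)*(3 - 57) - 24 = -4*(-57)*(-54) - 24 = -2*6156 - 24 = -12312 - 24 = -12336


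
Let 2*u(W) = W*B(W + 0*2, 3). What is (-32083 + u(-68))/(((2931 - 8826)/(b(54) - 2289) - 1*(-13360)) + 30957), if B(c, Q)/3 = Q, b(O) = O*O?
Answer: -6769301/9260288 ≈ -0.73100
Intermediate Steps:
b(O) = O**2
B(c, Q) = 3*Q
u(W) = 9*W/2 (u(W) = (W*(3*3))/2 = (W*9)/2 = (9*W)/2 = 9*W/2)
(-32083 + u(-68))/(((2931 - 8826)/(b(54) - 2289) - 1*(-13360)) + 30957) = (-32083 + (9/2)*(-68))/(((2931 - 8826)/(54**2 - 2289) - 1*(-13360)) + 30957) = (-32083 - 306)/((-5895/(2916 - 2289) + 13360) + 30957) = -32389/((-5895/627 + 13360) + 30957) = -32389/((-5895*1/627 + 13360) + 30957) = -32389/((-1965/209 + 13360) + 30957) = -32389/(2790275/209 + 30957) = -32389/9260288/209 = -32389*209/9260288 = -6769301/9260288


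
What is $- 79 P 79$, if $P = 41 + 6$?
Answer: $-293327$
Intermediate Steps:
$P = 47$
$- 79 P 79 = \left(-79\right) 47 \cdot 79 = \left(-3713\right) 79 = -293327$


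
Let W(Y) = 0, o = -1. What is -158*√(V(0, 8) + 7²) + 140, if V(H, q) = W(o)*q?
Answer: -966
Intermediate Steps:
V(H, q) = 0 (V(H, q) = 0*q = 0)
-158*√(V(0, 8) + 7²) + 140 = -158*√(0 + 7²) + 140 = -158*√(0 + 49) + 140 = -158*√49 + 140 = -158*7 + 140 = -1106 + 140 = -966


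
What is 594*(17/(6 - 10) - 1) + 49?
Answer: -6139/2 ≈ -3069.5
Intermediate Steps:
594*(17/(6 - 10) - 1) + 49 = 594*(17/(-4) - 1) + 49 = 594*(17*(-1/4) - 1) + 49 = 594*(-17/4 - 1) + 49 = 594*(-21/4) + 49 = -6237/2 + 49 = -6139/2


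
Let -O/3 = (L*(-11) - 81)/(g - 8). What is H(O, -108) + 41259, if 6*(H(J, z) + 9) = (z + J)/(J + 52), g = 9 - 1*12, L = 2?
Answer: 21697001/526 ≈ 41249.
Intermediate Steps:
g = -3 (g = 9 - 12 = -3)
O = -309/11 (O = -3*(2*(-11) - 81)/(-3 - 8) = -3*(-22 - 81)/(-11) = -(-309)*(-1)/11 = -3*103/11 = -309/11 ≈ -28.091)
H(J, z) = -9 + (J + z)/(6*(52 + J)) (H(J, z) = -9 + ((z + J)/(J + 52))/6 = -9 + ((J + z)/(52 + J))/6 = -9 + (J + z)/(6*(52 + J)))
H(O, -108) + 41259 = (-2808 - 108 - 53*(-309/11))/(6*(52 - 309/11)) + 41259 = (-2808 - 108 + 16377/11)/(6*(263/11)) + 41259 = (⅙)*(11/263)*(-15699/11) + 41259 = -5233/526 + 41259 = 21697001/526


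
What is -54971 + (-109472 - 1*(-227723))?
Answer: 63280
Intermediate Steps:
-54971 + (-109472 - 1*(-227723)) = -54971 + (-109472 + 227723) = -54971 + 118251 = 63280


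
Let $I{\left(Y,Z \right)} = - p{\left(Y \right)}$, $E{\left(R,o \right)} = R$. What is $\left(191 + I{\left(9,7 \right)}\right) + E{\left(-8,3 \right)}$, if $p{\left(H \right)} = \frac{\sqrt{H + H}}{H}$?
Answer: $183 - \frac{\sqrt{2}}{3} \approx 182.53$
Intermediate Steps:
$p{\left(H \right)} = \frac{\sqrt{2}}{\sqrt{H}}$ ($p{\left(H \right)} = \frac{\sqrt{2 H}}{H} = \frac{\sqrt{2} \sqrt{H}}{H} = \frac{\sqrt{2}}{\sqrt{H}}$)
$I{\left(Y,Z \right)} = - \frac{\sqrt{2}}{\sqrt{Y}}$
$\left(191 + I{\left(9,7 \right)}\right) + E{\left(-8,3 \right)} = \left(191 - \frac{\sqrt{2}}{3}\right) - 8 = 183 - \frac{\sqrt{2}}{3}$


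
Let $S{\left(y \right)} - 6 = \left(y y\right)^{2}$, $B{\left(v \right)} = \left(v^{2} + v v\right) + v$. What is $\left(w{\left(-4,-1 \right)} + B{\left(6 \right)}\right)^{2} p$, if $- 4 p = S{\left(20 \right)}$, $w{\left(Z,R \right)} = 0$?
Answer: $-243369126$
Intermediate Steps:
$B{\left(v \right)} = v + 2 v^{2}$ ($B{\left(v \right)} = \left(v^{2} + v^{2}\right) + v = 2 v^{2} + v = v + 2 v^{2}$)
$S{\left(y \right)} = 6 + y^{4}$ ($S{\left(y \right)} = 6 + \left(y y\right)^{2} = 6 + \left(y^{2}\right)^{2} = 6 + y^{4}$)
$p = - \frac{80003}{2}$ ($p = - \frac{6 + 20^{4}}{4} = - \frac{6 + 160000}{4} = \left(- \frac{1}{4}\right) 160006 = - \frac{80003}{2} \approx -40002.0$)
$\left(w{\left(-4,-1 \right)} + B{\left(6 \right)}\right)^{2} p = \left(0 + 6 \left(1 + 2 \cdot 6\right)\right)^{2} \left(- \frac{80003}{2}\right) = \left(0 + 6 \left(1 + 12\right)\right)^{2} \left(- \frac{80003}{2}\right) = \left(0 + 6 \cdot 13\right)^{2} \left(- \frac{80003}{2}\right) = \left(0 + 78\right)^{2} \left(- \frac{80003}{2}\right) = 78^{2} \left(- \frac{80003}{2}\right) = 6084 \left(- \frac{80003}{2}\right) = -243369126$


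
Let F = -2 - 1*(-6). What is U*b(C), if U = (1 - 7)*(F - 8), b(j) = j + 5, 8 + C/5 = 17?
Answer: 1200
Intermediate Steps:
C = 45 (C = -40 + 5*17 = -40 + 85 = 45)
b(j) = 5 + j
F = 4 (F = -2 + 6 = 4)
U = 24 (U = (1 - 7)*(4 - 8) = -6*(-4) = 24)
U*b(C) = 24*(5 + 45) = 24*50 = 1200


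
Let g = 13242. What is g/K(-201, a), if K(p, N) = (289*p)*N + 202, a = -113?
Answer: 13242/6564259 ≈ 0.0020173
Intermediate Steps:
K(p, N) = 202 + 289*N*p (K(p, N) = 289*N*p + 202 = 202 + 289*N*p)
g/K(-201, a) = 13242/(202 + 289*(-113)*(-201)) = 13242/(202 + 6564057) = 13242/6564259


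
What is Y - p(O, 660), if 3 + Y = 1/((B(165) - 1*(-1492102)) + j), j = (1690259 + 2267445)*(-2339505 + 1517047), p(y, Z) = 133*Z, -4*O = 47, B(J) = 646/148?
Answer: -21144575890277515025/240873243000097 ≈ -87783.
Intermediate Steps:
B(J) = 323/74 (B(J) = 646*(1/148) = 323/74)
O = -47/4 (O = -1/4*47 = -47/4 ≈ -11.750)
j = -3255045316432 (j = 3957704*(-822458) = -3255045316432)
Y = -722619729000365/240873243000097 (Y = -3 + 1/((323/74 - 1*(-1492102)) - 3255045316432) = -3 + 1/((323/74 + 1492102) - 3255045316432) = -3 + 1/(110415871/74 - 3255045316432) = -3 + 1/(-240873243000097/74) = -3 - 74/240873243000097 = -722619729000365/240873243000097 ≈ -3.0000)
Y - p(O, 660) = -722619729000365/240873243000097 - 133*660 = -722619729000365/240873243000097 - 1*87780 = -722619729000365/240873243000097 - 87780 = -21144575890277515025/240873243000097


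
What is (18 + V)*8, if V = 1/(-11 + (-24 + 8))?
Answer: 3880/27 ≈ 143.70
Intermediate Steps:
V = -1/27 (V = 1/(-11 - 16) = 1/(-27) = -1/27 ≈ -0.037037)
(18 + V)*8 = (18 - 1/27)*8 = (485/27)*8 = 3880/27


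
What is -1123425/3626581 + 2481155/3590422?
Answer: 4964539745705/13020956207182 ≈ 0.38127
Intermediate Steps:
-1123425/3626581 + 2481155/3590422 = 4964539745705/13020956207182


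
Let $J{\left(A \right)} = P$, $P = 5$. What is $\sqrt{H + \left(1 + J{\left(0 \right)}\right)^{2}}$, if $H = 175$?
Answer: $\sqrt{211} \approx 14.526$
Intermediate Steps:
$J{\left(A \right)} = 5$
$\sqrt{H + \left(1 + J{\left(0 \right)}\right)^{2}} = \sqrt{175 + \left(1 + 5\right)^{2}} = \sqrt{175 + 6^{2}} = \sqrt{175 + 36} = \sqrt{211}$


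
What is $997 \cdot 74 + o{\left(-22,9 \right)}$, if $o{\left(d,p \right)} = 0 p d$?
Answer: $73778$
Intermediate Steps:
$o{\left(d,p \right)} = 0$ ($o{\left(d,p \right)} = 0 d = 0$)
$997 \cdot 74 + o{\left(-22,9 \right)} = 997 \cdot 74 + 0 = 73778 + 0 = 73778$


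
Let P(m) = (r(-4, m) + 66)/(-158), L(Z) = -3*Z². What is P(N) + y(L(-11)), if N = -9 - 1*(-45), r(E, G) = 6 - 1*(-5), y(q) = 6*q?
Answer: -344201/158 ≈ -2178.5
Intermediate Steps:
r(E, G) = 11 (r(E, G) = 6 + 5 = 11)
N = 36 (N = -9 + 45 = 36)
P(m) = -77/158 (P(m) = (11 + 66)/(-158) = 77*(-1/158) = -77/158)
P(N) + y(L(-11)) = -77/158 + 6*(-3*(-11)²) = -77/158 + 6*(-3*121) = -77/158 + 6*(-363) = -77/158 - 2178 = -344201/158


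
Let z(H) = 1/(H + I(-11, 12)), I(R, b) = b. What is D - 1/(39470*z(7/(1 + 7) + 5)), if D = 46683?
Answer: 14740623937/315760 ≈ 46683.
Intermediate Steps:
z(H) = 1/(12 + H) (z(H) = 1/(H + 12) = 1/(12 + H))
D - 1/(39470*z(7/(1 + 7) + 5)) = 46683 - 1/(39470*(1/(12 + (7/(1 + 7) + 5)))) = 46683 - 1/(39470*(1/(12 + (7/8 + 5)))) = 46683 - 1/(39470*(1/(12 + 47/8))) = 46683 - 1/(39470*(1/(143/8))) = 46683 - 1/(39470*8/143) = 46683 - 143/(39470*8) = 46683 - 1*143/315760 = 46683 - 143/315760 = 14740623937/315760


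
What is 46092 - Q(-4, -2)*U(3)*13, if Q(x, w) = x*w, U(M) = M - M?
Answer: 46092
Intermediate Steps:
U(M) = 0
Q(x, w) = w*x
46092 - Q(-4, -2)*U(3)*13 = 46092 - -2*(-4)*0*13 = 46092 - 8*0*13 = 46092 - 0*13 = 46092 - 1*0 = 46092 + 0 = 46092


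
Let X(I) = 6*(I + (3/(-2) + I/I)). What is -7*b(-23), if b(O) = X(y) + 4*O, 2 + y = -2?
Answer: 833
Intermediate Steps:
y = -4 (y = -2 - 2 = -4)
X(I) = -3 + 6*I (X(I) = 6*(I + (3*(-½) + 1)) = 6*(I + (-3/2 + 1)) = 6*(I - ½) = 6*(-½ + I) = -3 + 6*I)
b(O) = -27 + 4*O (b(O) = (-3 + 6*(-4)) + 4*O = (-3 - 24) + 4*O = -27 + 4*O)
-7*b(-23) = -7*(-27 + 4*(-23)) = -7*(-27 - 92) = -7*(-119) = 833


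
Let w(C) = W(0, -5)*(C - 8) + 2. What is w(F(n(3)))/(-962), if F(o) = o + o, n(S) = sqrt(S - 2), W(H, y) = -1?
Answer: -4/481 ≈ -0.0083160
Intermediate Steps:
n(S) = sqrt(-2 + S)
F(o) = 2*o
w(C) = 10 - C (w(C) = -(C - 8) + 2 = -(-8 + C) + 2 = (8 - C) + 2 = 10 - C)
w(F(n(3)))/(-962) = (10 - 2*sqrt(-2 + 3))/(-962) = (10 - 2*sqrt(1))*(-1/962) = (10 - 2)*(-1/962) = 8*(-1/962) = -4/481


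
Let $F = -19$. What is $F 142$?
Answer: $-2698$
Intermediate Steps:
$F 142 = \left(-19\right) 142 = -2698$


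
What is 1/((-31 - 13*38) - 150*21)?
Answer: -1/3675 ≈ -0.00027211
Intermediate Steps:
1/((-31 - 13*38) - 150*21) = 1/((-31 - 494) - 3150) = 1/(-525 - 3150) = 1/(-3675) = -1/3675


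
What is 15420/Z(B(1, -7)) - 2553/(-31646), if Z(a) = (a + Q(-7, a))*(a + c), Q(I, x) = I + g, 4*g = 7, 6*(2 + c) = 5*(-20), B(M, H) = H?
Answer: 5865408309/119400358 ≈ 49.124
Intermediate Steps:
c = -56/3 (c = -2 + (5*(-20))/6 = -2 + (1/6)*(-100) = -2 - 50/3 = -56/3 ≈ -18.667)
g = 7/4 (g = (1/4)*7 = 7/4 ≈ 1.7500)
Q(I, x) = 7/4 + I (Q(I, x) = I + 7/4 = 7/4 + I)
Z(a) = (-56/3 + a)*(-21/4 + a) (Z(a) = (a + (7/4 - 7))*(a - 56/3) = (a - 21/4)*(-56/3 + a) = (-21/4 + a)*(-56/3 + a) = (-56/3 + a)*(-21/4 + a))
15420/Z(B(1, -7)) - 2553/(-31646) = 15420/(98 + (-7)**2 - 287/12*(-7)) - 2553/(-31646) = 15420/(98 + 49 + 2009/12) - 2553*(-1/31646) = 15420/(3773/12) + 2553/31646 = 15420*(12/3773) + 2553/31646 = 185040/3773 + 2553/31646 = 5865408309/119400358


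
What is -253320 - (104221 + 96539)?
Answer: -454080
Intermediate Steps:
-253320 - (104221 + 96539) = -253320 - 1*200760 = -253320 - 200760 = -454080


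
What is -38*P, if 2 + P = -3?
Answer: 190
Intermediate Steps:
P = -5 (P = -2 - 3 = -5)
-38*P = -38*(-5) = 190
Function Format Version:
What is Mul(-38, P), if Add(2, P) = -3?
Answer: 190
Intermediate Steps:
P = -5 (P = Add(-2, -3) = -5)
Mul(-38, P) = Mul(-38, -5) = 190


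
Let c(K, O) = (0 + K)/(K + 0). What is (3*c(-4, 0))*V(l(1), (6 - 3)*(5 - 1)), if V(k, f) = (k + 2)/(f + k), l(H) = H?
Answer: 9/13 ≈ 0.69231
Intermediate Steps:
c(K, O) = 1 (c(K, O) = K/K = 1)
V(k, f) = (2 + k)/(f + k)
(3*c(-4, 0))*V(l(1), (6 - 3)*(5 - 1)) = (3*1)*((2 + 1)/((6 - 3)*(5 - 1) + 1)) = 3*(3/(3*4 + 1)) = 3*(3/(12 + 1)) = 3*(3/13) = 9/13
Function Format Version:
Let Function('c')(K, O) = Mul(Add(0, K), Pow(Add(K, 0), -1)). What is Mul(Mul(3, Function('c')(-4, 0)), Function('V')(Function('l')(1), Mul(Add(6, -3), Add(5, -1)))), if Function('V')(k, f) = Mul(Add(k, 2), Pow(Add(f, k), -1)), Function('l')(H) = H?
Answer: Rational(9, 13) ≈ 0.69231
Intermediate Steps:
Function('c')(K, O) = 1 (Function('c')(K, O) = Mul(K, Pow(K, -1)) = 1)
Function('V')(k, f) = Mul(Pow(Add(f, k), -1), Add(2, k)) (Function('V')(k, f) = Mul(Add(2, k), Pow(Add(f, k), -1)) = Mul(Pow(Add(f, k), -1), Add(2, k)))
Mul(Mul(3, Function('c')(-4, 0)), Function('V')(Function('l')(1), Mul(Add(6, -3), Add(5, -1)))) = Mul(Mul(3, 1), Mul(Pow(Add(Mul(Add(6, -3), Add(5, -1)), 1), -1), Add(2, 1))) = Mul(3, Mul(Pow(Add(Mul(3, 4), 1), -1), 3)) = Mul(3, Mul(Pow(Add(12, 1), -1), 3)) = Mul(3, Mul(Pow(13, -1), 3)) = Mul(3, Mul(Rational(1, 13), 3)) = Mul(3, Rational(3, 13)) = Rational(9, 13)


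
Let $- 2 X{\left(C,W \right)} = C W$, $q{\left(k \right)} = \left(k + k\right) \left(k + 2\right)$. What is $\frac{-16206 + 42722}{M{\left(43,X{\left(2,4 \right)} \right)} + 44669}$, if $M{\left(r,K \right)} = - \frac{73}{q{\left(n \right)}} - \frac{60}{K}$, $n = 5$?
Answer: $\frac{1856120}{3127807} \approx 0.59343$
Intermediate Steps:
$q{\left(k \right)} = 2 k \left(2 + k\right)$
$X{\left(C,W \right)} = - \frac{C W}{2}$
$M{\left(r,K \right)} = - \frac{73}{70} - \frac{60}{K}$ ($M{\left(r,K \right)} = - \frac{73}{2 \cdot 5 \left(2 + 5\right)} - \frac{60}{K} = - \frac{73}{2 \cdot 5 \cdot 7} - \frac{60}{K} = - \frac{73}{70} - \frac{60}{K}$)
$\frac{-16206 + 42722}{M{\left(43,X{\left(2,4 \right)} \right)} + 44669} = \frac{-16206 + 42722}{\left(- \frac{73}{70} - \frac{60}{\left(- \frac{1}{2}\right) 2 \cdot 4}\right) + 44669} = \frac{26516}{\left(- \frac{73}{70} - \frac{60}{-4}\right) + 44669} = \frac{26516}{\left(- \frac{73}{70} - -15\right) + 44669} = \frac{26516}{\left(- \frac{73}{70} + 15\right) + 44669} = \frac{26516}{\frac{977}{70} + 44669} = \frac{26516}{\frac{3127807}{70}} = 26516 \cdot \frac{70}{3127807} = \frac{1856120}{3127807}$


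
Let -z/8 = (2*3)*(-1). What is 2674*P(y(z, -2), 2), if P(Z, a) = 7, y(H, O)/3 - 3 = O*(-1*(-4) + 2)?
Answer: 18718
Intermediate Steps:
z = 48 (z = -8*2*3*(-1) = -48*(-1) = -8*(-6) = 48)
y(H, O) = 9 + 18*O (y(H, O) = 9 + 3*(O*(-1*(-4) + 2)) = 9 + 3*(O*(4 + 2)) = 9 + 3*(O*6) = 9 + 3*(6*O) = 9 + 18*O)
2674*P(y(z, -2), 2) = 2674*7 = 18718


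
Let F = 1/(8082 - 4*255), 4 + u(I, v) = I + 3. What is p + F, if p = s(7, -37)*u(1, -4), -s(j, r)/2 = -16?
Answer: 1/7062 ≈ 0.00014160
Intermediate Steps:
u(I, v) = -1 + I (u(I, v) = -4 + (I + 3) = -4 + (3 + I) = -1 + I)
s(j, r) = 32 (s(j, r) = -2*(-16) = 32)
F = 1/7062 (F = 1/(8082 - 1020) = 1/7062 ≈ 0.00014160)
p = 0 (p = 32*(-1 + 1) = 32*0 = 0)
p + F = 0 + 1/7062 = 1/7062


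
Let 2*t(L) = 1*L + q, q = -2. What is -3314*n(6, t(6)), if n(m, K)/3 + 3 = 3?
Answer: 0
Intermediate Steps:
t(L) = -1 + L/2 (t(L) = (1*L - 2)/2 = (L - 2)/2 = (-2 + L)/2 = -1 + L/2)
n(m, K) = 0 (n(m, K) = -9 + 3*3 = -9 + 9 = 0)
-3314*n(6, t(6)) = -3314*0 = 0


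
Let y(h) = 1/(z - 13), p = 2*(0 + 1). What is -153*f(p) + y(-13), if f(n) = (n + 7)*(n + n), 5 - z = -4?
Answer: -22033/4 ≈ -5508.3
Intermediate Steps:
z = 9 (z = 5 - 1*(-4) = 5 + 4 = 9)
p = 2 (p = 2*1 = 2)
f(n) = 2*n*(7 + n) (f(n) = (7 + n)*(2*n) = 2*n*(7 + n))
y(h) = -¼ (y(h) = 1/(9 - 13) = 1/(-4) = -¼)
-153*f(p) + y(-13) = -306*2*(7 + 2) - ¼ = -306*2*9 - ¼ = -153*36 - ¼ = -5508 - ¼ = -22033/4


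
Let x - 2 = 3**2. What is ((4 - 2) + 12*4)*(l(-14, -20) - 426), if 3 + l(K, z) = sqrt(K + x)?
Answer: -21450 + 50*I*sqrt(3) ≈ -21450.0 + 86.603*I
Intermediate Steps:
x = 11 (x = 2 + 3**2 = 2 + 9 = 11)
l(K, z) = -3 + sqrt(11 + K) (l(K, z) = -3 + sqrt(K + 11) = -3 + sqrt(11 + K))
((4 - 2) + 12*4)*(l(-14, -20) - 426) = ((4 - 2) + 12*4)*((-3 + sqrt(11 - 14)) - 426) = (2 + 48)*((-3 + sqrt(-3)) - 426) = 50*((-3 + I*sqrt(3)) - 426) = 50*(-429 + I*sqrt(3)) = -21450 + 50*I*sqrt(3)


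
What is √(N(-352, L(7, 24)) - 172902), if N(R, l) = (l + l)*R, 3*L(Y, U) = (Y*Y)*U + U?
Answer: I*√454502 ≈ 674.17*I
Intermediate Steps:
L(Y, U) = U/3 + U*Y²/3 (L(Y, U) = ((Y*Y)*U + U)/3 = (Y²*U + U)/3 = (U*Y² + U)/3 = (U + U*Y²)/3 = U/3 + U*Y²/3)
N(R, l) = 2*R*l (N(R, l) = (2*l)*R = 2*R*l)
√(N(-352, L(7, 24)) - 172902) = √(2*(-352)*((⅓)*24*(1 + 7²)) - 172902) = √(2*(-352)*((⅓)*24*(1 + 49)) - 172902) = √(2*(-352)*((⅓)*24*50) - 172902) = √(2*(-352)*400 - 172902) = √(-281600 - 172902) = √(-454502) = I*√454502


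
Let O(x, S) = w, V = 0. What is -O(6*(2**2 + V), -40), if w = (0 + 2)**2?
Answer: -4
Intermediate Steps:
w = 4 (w = 2**2 = 4)
O(x, S) = 4
-O(6*(2**2 + V), -40) = -1*4 = -4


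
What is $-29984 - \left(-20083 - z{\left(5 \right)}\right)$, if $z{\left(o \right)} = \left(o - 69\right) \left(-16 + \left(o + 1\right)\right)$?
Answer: $-9261$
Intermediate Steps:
$z{\left(o \right)} = \left(-69 + o\right) \left(-15 + o\right)$ ($z{\left(o \right)} = \left(-69 + o\right) \left(-16 + \left(1 + o\right)\right) = \left(-69 + o\right) \left(-15 + o\right)$)
$-29984 - \left(-20083 - z{\left(5 \right)}\right) = -29984 - \left(-20083 - \left(1035 + 5^{2} - 420\right)\right) = -29984 - \left(-20083 - \left(1035 + 25 - 420\right)\right) = -29984 - \left(-20083 - 640\right) = -29984 - -20723 = -29984 + 20723 = -9261$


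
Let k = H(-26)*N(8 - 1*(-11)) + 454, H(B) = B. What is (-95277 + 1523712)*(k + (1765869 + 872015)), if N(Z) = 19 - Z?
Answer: 3768694341030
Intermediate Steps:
k = 454 (k = -26*(19 - (8 - 1*(-11))) + 454 = -26*(19 - (8 + 11)) + 454 = -26*(19 - 1*19) + 454 = -26*(19 - 19) + 454 = -26*0 + 454 = 0 + 454 = 454)
(-95277 + 1523712)*(k + (1765869 + 872015)) = (-95277 + 1523712)*(454 + (1765869 + 872015)) = 1428435*(454 + 2637884) = 1428435*2638338 = 3768694341030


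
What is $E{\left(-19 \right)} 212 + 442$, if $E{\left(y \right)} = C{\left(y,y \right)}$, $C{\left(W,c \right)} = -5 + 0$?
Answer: $-618$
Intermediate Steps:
$C{\left(W,c \right)} = -5$
$E{\left(y \right)} = -5$
$E{\left(-19 \right)} 212 + 442 = \left(-5\right) 212 + 442 = -1060 + 442 = -618$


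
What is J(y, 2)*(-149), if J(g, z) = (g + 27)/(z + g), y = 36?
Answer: -9387/38 ≈ -247.03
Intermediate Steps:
J(g, z) = (27 + g)/(g + z)
J(y, 2)*(-149) = ((27 + 36)/(36 + 2))*(-149) = (63/38)*(-149) = -9387/38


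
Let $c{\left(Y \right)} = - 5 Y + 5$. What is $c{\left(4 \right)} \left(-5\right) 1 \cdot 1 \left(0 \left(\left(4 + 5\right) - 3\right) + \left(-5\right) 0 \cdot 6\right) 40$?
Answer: $0$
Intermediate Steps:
$c{\left(Y \right)} = 5 - 5 Y$
$c{\left(4 \right)} \left(-5\right) 1 \cdot 1 \left(0 \left(\left(4 + 5\right) - 3\right) + \left(-5\right) 0 \cdot 6\right) 40 = \left(5 - 20\right) \left(-5\right) 1 \cdot 1 \left(0 \left(\left(4 + 5\right) - 3\right) + \left(-5\right) 0 \cdot 6\right) 40 = \left(5 - 20\right) \left(-5\right) 1 \left(0 \left(9 - 3\right) + 0 \cdot 6\right) 40 = - 15 \left(- 5 \left(0 \cdot 6 + 0\right)\right) 40 = - 15 \left(- 5 \left(0 + 0\right)\right) 40 = - 15 \left(\left(-5\right) 0\right) 40 = \left(-15\right) 0 \cdot 40 = 0 \cdot 40 = 0$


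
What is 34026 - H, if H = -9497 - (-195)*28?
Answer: 38063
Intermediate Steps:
H = -4037 (H = -9497 - 1*(-5460) = -9497 + 5460 = -4037)
34026 - H = 34026 - 1*(-4037) = 34026 + 4037 = 38063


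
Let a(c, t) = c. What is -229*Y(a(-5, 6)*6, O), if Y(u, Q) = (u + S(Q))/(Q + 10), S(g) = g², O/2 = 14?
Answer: -86333/19 ≈ -4543.8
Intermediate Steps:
O = 28 (O = 2*14 = 28)
Y(u, Q) = (u + Q²)/(10 + Q) (Y(u, Q) = (u + Q²)/(Q + 10) = (u + Q²)/(10 + Q))
-229*Y(a(-5, 6)*6, O) = -229*(-5*6 + 28²)/(10 + 28) = -229*(-30 + 784)/38 = -229*754/38 = -229*377/19 = -86333/19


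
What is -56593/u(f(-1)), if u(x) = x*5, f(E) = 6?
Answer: -56593/30 ≈ -1886.4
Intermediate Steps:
u(x) = 5*x
-56593/u(f(-1)) = -56593/(5*6) = -56593/30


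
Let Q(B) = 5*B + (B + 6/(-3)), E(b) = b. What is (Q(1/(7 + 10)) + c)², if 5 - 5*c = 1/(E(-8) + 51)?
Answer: 5673924/13359025 ≈ 0.42473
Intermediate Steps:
Q(B) = -2 + 6*B (Q(B) = 5*B + (B + 6*(-⅓)) = 5*B + (B - 2) = 5*B + (-2 + B) = -2 + 6*B)
c = 214/215 (c = 1 - 1/(5*(-8 + 51)) = 1 - ⅕/43 = 1 - ⅕*1/43 = 1 - 1/215 = 214/215 ≈ 0.99535)
(Q(1/(7 + 10)) + c)² = ((-2 + 6/(7 + 10)) + 214/215)² = ((-2 + 6/17) + 214/215)² = (-28/17 + 214/215)² = (-2382/3655)² = 5673924/13359025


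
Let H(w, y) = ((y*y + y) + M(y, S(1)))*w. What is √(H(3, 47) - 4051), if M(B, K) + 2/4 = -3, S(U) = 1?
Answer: √10826/2 ≈ 52.024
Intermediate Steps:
M(B, K) = -7/2 (M(B, K) = -½ - 3 = -7/2)
H(w, y) = w*(-7/2 + y + y²) (H(w, y) = ((y*y + y) - 7/2)*w = ((y² + y) - 7/2)*w = ((y + y²) - 7/2)*w = (-7/2 + y + y²)*w = w*(-7/2 + y + y²))
√(H(3, 47) - 4051) = √((½)*3*(-7 + 2*47 + 2*47²) - 4051) = √((½)*3*(-7 + 94 + 2*2209) - 4051) = √((½)*3*(-7 + 94 + 4418) - 4051) = √((½)*3*4505 - 4051) = √(13515/2 - 4051) = √(5413/2) = √10826/2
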